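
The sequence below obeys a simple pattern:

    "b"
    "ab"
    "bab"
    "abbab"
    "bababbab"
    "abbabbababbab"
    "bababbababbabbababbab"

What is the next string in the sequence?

abbabbababbabbababbababbabbababbab

Each term (from the third on) is the two preceding terms concatenated in order: term 3 = b·ab = bab.
So term 8 is abbabbababbab·bababbababbabbababbab.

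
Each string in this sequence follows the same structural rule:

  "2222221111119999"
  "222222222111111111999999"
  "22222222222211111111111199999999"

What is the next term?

2222222222222221111111111111119999999999

Reading off run lengths: 2 runs 6, 9, 12; 1 runs 6, 9, 12; 9 runs 4, 6, 8 — each is linear in n, where the shown terms are n = 2, 3, 4.
Setting n = 5 gives 15, 15, 10 characters in each block.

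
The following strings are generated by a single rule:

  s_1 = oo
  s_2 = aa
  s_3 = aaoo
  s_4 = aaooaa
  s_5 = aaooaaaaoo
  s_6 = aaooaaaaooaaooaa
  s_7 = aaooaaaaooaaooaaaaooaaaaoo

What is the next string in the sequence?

aaooaaaaooaaooaaaaooaaaaooaaooaaaaooaaooaa

From term 3 onward, concatenate the last term with the second-to-last: aa·oo = aaoo, aaoo·aa = aaooaa, …
The next term joins aaooaaaaooaaooaaaaooaaaaoo and aaooaaaaooaaooaa.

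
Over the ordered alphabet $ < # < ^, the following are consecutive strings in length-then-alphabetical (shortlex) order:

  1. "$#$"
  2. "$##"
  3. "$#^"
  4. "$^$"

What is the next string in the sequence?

Find the rightmost character of $^$ below ^, bump it to the next letter, and reset everything to its right to $.

$^#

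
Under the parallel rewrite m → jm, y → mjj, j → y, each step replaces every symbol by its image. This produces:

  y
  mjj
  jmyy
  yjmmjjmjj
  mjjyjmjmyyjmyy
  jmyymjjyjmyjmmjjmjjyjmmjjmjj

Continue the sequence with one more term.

yjmmjjmjjjmyymjjyjmmjjyjmjmyyjmyymjjyjmjmyyjmyy

φ(jmyymjjyjmyjmmjjmjjyjmmjjmjj) expands symbol-by-symbol to y jm mjj mjj jm y y mjj y jm mjj y jm jm y y jm y y mjj y jm jm y y jm y y; joining the 28 pieces gives the next term.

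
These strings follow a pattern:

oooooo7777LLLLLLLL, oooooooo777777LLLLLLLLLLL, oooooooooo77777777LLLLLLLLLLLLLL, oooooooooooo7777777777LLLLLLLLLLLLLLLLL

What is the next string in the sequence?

oooooooooooooo777777777777LLLLLLLLLLLLLLLLLLLL

Reading off run lengths: o runs 6, 8, 10, 12; 7 runs 4, 6, 8, 10; L runs 8, 11, 14, 17 — each is linear in n, where the shown terms are n = 2, 3, 4, 5.
For the next term, n = 6, so the run lengths are 14, 12, 20.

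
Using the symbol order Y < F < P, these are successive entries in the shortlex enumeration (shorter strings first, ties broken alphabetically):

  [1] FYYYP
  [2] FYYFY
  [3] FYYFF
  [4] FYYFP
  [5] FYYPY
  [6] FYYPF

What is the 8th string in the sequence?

Stepping forward 2 times from FYYPF: FYYPF → FYYPP, then the target.

FYFYY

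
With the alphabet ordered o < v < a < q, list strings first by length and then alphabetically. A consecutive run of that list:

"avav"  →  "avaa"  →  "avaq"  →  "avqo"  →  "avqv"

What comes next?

Find the rightmost character of avqv below q, bump it to the next letter, and reset everything to its right to o.

avqa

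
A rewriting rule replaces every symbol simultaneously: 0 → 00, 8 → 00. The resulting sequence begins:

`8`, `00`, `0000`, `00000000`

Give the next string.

0000000000000000

Rewriting each symbol of 00000000: 0→00, 0→00, 0→00, 0→00, 0→00, 0→00, 0→00, 0→00, which concatenates to 00 00 00 00 00 00 00 00.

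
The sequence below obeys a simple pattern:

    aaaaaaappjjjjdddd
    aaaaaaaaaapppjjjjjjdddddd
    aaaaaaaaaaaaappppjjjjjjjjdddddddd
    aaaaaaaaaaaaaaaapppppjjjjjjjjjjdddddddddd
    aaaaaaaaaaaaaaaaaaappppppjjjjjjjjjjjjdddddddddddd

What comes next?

aaaaaaaaaaaaaaaaaaaaaapppppppjjjjjjjjjjjjjjdddddddddddddd

Each string has the form a^{3n+1} p^{n} j^{2n} d^{2n}, where the shown terms are n = 2, 3, 4, 5, 6.
Setting n = 7 gives 22, 7, 14, 14 characters in each block.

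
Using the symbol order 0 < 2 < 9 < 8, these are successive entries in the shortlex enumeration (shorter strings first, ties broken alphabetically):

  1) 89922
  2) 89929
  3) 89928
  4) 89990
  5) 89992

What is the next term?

Treat 89992 as a base-4 numeral over the given alphabet and add one, carrying through any trailing 8's.

89999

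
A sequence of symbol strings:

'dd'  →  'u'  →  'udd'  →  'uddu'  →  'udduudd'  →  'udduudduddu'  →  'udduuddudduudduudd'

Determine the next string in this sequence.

udduuddudduudduuddudduudduddu

From term 3 onward, concatenate the last term with the second-to-last: u·dd = udd, udd·u = uddu, …
The next term joins udduuddudduudduudd and udduudduddu.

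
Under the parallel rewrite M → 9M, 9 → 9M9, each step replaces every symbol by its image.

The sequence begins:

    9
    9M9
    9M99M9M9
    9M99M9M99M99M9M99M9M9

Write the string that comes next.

φ(9M99M9M99M99M9M99M9M9) expands symbol-by-symbol to 9M9 9M 9M9 9M9 9M 9M9 9M 9M9 9M9 9M 9M9 9M9 9M 9M9 9M 9M9 9M9 9M 9M9 9M 9M9; joining the 21 pieces gives the next term.

9M99M9M99M99M9M99M9M99M99M9M99M99M9M99M9M99M99M9M99M9M9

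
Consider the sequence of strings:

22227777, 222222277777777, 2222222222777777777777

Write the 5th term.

222222222222222277777777777777777777

Term n consists of 3n+1 2's, followed by 4n 7's (n = 1, 2, …).
For term 5, n = 5, so the run lengths are 16, 20.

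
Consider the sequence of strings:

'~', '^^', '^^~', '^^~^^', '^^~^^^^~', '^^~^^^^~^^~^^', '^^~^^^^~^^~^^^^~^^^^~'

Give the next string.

^^~^^^^~^^~^^^^~^^^^~^^~^^^^~^^~^^

This is a Fibonacci-style word recurrence s(k) = s(k−1)·s(k−2): e.g. ^^·~ = ^^~.
Continuing: ^^~^^^^~^^~^^^^~^^^^~ · ^^~^^^^~^^~^^ gives term 8.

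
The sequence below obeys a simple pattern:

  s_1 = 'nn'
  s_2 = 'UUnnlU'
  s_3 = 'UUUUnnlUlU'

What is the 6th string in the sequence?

UUUUUUUUUUnnlUlUlUlUlU

s(k+1) = UU·s(k)·lU, so each term gains UU as a prefix and lU as a suffix.
From UUUUnnlUlU, 3 further steps: UUUUnnlUlU → UUUUUUnnlUlUlU → UUUUUUUUnnlUlUlUlU → (answer).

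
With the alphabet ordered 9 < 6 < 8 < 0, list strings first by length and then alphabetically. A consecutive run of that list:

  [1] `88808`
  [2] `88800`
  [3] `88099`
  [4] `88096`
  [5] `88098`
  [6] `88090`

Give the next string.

88069

Treat 88090 as a base-4 numeral over the given alphabet and add one, carrying through any trailing 0's.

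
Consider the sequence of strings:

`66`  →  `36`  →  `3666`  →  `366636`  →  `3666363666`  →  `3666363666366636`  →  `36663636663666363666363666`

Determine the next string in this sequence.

From term 3 onward, concatenate the last term with the second-to-last: 36·66 = 3666, 3666·36 = 366636, …
So term 8 is 36663636663666363666363666·3666363666366636.

366636366636663636663636663666363666366636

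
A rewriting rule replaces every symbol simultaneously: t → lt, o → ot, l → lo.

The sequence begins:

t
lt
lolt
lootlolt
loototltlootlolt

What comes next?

Replace each of the 16 characters of loototltlootlolt in place — lo ot ot lt ot lt lo lt lo ot ot lt lo ot lo lt — and concatenate.

loototltotltloltloototltlootlolt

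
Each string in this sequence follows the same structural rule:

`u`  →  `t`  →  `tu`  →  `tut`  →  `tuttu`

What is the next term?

tuttutut

This is a Fibonacci-style word recurrence s(k) = s(k−1)·s(k−2): e.g. t·u = tu.
So term 6 is tuttu·tut.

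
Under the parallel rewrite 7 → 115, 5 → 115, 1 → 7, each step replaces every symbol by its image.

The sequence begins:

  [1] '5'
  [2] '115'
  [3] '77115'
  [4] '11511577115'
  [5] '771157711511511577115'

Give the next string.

Rewriting the 21 symbols of 771157711511511577115 one by one yields 115 115 7 7 115 115 115 7 7 115 7 7 115 7 7 115 115 115 7 7 115; concatenated:

1151157711511511577115771157711511511577115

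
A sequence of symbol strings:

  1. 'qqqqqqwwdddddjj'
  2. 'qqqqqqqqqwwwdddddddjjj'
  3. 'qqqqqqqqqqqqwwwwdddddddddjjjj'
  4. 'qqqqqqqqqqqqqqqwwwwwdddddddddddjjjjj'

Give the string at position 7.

qqqqqqqqqqqqqqqqqqqqqqqqwwwwwwwwdddddddddddddddddjjjjjjjj

Each string has the form q^{3n+3} w^{n+1} d^{2n+3} j^{n+1} (n = 1, 2, …).
For term 7, n = 7, so the run lengths are 24, 8, 17, 8.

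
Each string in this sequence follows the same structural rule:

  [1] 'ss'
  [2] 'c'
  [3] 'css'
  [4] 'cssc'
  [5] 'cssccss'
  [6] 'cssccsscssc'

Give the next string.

From term 3 onward, concatenate the last term with the second-to-last: c·ss = css, css·c = cssc, …
Continuing: cssccsscssc · cssccss gives term 7.

cssccsscssccssccss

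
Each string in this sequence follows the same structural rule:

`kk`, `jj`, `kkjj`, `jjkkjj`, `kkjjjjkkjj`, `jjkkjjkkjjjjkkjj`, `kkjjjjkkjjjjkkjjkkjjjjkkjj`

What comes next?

jjkkjjkkjjjjkkjjkkjjjjkkjjjjkkjjkkjjjjkkjj

This is a Fibonacci-style word recurrence s(k) = s(k−2)·s(k−1): e.g. kk·jj = kkjj.
Continuing: jjkkjjkkjjjjkkjj · kkjjjjkkjjjjkkjjkkjjjjkkjj gives term 8.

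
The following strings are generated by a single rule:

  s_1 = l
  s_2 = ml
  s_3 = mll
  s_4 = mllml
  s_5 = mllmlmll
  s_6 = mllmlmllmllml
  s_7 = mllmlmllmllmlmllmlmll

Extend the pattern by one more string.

mllmlmllmllmlmllmlmllmllmlmllmllml

Each term (from the third on) is the previous term followed by the one before it: term 3 = ml·l = mll.
Continuing: mllmlmllmllmlmllmlmll · mllmlmllmllml gives term 8.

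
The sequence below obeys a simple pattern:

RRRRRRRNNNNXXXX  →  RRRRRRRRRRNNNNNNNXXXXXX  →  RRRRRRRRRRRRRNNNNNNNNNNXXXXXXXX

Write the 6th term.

RRRRRRRRRRRRRRRRRRRRRRNNNNNNNNNNNNNNNNNNNXXXXXXXXXXXXXX

Each string has the form R^{3n+1} N^{3n-2} X^{2n}, where the shown terms are n = 2, 3, 4.
At n = 7 the blocks have lengths 22, 19, 14.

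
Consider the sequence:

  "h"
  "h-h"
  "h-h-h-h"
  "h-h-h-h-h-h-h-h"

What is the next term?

Each string is two copies of the previous one joined by '-'.
Doubling h-h-h-h-h-h-h-h with '-' between the halves:

h-h-h-h-h-h-h-h-h-h-h-h-h-h-h-h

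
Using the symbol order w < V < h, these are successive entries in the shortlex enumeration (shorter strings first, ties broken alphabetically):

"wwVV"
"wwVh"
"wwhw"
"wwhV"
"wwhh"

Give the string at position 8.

Continuing the enumeration 3 steps past wwhh: wwhh → wVww → wVwV → (answer).

wVwh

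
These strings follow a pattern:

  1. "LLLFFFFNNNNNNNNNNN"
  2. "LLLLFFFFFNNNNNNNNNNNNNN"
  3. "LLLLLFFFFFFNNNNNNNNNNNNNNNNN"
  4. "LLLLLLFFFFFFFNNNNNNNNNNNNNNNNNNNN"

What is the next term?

Reading off run lengths: L runs 3, 4, 5, 6; F runs 4, 5, 6, 7; N runs 11, 14, 17, 20 — each is linear in n, where the shown terms are n = 3, 4, 5, 6.
For the next term, n = 7, so the run lengths are 7, 8, 23.

LLLLLLLFFFFFFFFNNNNNNNNNNNNNNNNNNNNNNN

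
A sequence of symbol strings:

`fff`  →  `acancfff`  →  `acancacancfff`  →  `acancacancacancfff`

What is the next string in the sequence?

Every step adds acanc at the front: s(k+1) = acanc·s(k).
Applying this once more to acancacancacancfff:

acancacancacancacancfff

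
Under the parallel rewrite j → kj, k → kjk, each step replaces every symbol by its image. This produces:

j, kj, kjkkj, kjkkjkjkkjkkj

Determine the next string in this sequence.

Replace each of the 13 characters of kjkkjkjkkjkkj in place — kjk kj kjk kjk kj kjk kj kjk kjk kj kjk kjk kj — and concatenate.

kjkkjkjkkjkkjkjkkjkjkkjkkjkjkkjkkj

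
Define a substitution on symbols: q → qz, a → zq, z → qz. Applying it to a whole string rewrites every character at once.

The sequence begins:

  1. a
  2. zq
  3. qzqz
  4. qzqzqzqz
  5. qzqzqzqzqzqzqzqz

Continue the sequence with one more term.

Replace each of the 16 characters of qzqzqzqzqzqzqzqz in place — qz qz qz qz qz qz qz qz qz qz qz qz qz qz qz qz — and concatenate.

qzqzqzqzqzqzqzqzqzqzqzqzqzqzqzqz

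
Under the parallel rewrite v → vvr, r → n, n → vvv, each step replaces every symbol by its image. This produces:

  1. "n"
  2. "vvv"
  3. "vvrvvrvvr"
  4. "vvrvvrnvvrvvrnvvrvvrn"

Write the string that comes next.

Rewriting the 21 symbols of vvrvvrnvvrvvrnvvrvvrn one by one yields vvr vvr n vvr vvr n vvv vvr vvr n vvr vvr n vvv vvr vvr n vvr vvr n vvv; concatenated:

vvrvvrnvvrvvrnvvvvvrvvrnvvrvvrnvvvvvrvvrnvvrvvrnvvv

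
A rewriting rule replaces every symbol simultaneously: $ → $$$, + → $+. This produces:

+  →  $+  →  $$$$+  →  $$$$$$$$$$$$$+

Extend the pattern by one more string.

$$$$$$$$$$$$$$$$$$$$$$$$$$$$$$$$$$$$$$$$+

φ($$$$$$$$$$$$$+) expands symbol-by-symbol to $$$ $$$ $$$ $$$ $$$ $$$ $$$ $$$ $$$ $$$ $$$ $$$ $$$ $+; joining the 14 pieces gives the next term.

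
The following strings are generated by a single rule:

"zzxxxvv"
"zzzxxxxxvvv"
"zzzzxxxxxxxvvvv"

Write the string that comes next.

zzzzzxxxxxxxxxvvvvv

Reading off run lengths: z runs 2, 3, 4; x runs 3, 5, 7; v runs 2, 3, 4 — each is linear in n (n = 1, 2, …).
At n = 4 the blocks have lengths 5, 9, 5.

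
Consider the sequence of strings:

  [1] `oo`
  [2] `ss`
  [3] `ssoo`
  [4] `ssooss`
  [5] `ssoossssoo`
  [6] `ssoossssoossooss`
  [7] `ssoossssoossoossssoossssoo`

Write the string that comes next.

ssoossssoossoossssoossssoossoossssoossooss

Each term (from the third on) is the previous term followed by the one before it: term 3 = ss·oo = ssoo.
Continuing: ssoossssoossoossssoossssoo · ssoossssoossooss gives term 8.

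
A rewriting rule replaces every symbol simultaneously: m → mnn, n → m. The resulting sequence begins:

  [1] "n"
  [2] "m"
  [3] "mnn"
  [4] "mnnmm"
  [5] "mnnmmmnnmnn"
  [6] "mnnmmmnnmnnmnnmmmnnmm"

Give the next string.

Applying the rule to each of the 21 symbols of mnnmmmnnmnnmnnmmmnnmm gives the pieces mnn m m mnn mnn mnn m m mnn m m mnn m m mnn mnn mnn m m mnn mnn, which concatenate to the answer.

mnnmmmnnmnnmnnmmmnnmmmnnmmmnnmnnmnnmmmnnmnn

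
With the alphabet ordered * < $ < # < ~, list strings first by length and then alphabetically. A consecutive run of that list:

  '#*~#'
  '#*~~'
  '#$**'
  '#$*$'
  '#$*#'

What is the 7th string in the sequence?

Stepping forward 2 times from #$*#: #$*# → #$*~, then the target.

#$$*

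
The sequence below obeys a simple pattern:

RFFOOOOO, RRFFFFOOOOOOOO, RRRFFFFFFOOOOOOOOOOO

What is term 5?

RRRRRFFFFFFFFFFOOOOOOOOOOOOOOOOO

Reading off run lengths: R runs 1, 2, 3; F runs 2, 4, 6; O runs 5, 8, 11 — each is linear in n (n = 1, 2, …).
At n = 5 the blocks have lengths 5, 10, 17.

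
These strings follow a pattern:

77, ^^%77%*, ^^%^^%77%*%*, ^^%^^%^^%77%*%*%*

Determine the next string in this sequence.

s(k+1) = ^^%·s(k)·%*, so each term gains ^^% as a prefix and %* as a suffix.
So the next term is ^^%·^^%^^%^^%77%*%*%*·%*.

^^%^^%^^%^^%77%*%*%*%*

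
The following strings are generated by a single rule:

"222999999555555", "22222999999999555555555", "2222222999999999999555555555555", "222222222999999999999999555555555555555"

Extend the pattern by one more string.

22222222222999999999999999999555555555555555555

Reading off run lengths: 2 runs 3, 5, 7, 9; 9 runs 6, 9, 12, 15; 5 runs 6, 9, 12, 15 — each is linear in n (n = 1, 2, …).
For the next term, n = 5, so the run lengths are 11, 18, 18.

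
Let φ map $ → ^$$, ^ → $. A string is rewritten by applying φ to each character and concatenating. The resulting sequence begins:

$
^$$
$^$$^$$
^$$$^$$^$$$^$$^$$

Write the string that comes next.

$^$$^$$^$$$^$$^$$$^$$^$$^$$$^$$^$$$^$$^$$

φ(^$$$^$$^$$$^$$^$$) expands symbol-by-symbol to $ ^$$ ^$$ ^$$ $ ^$$ ^$$ $ ^$$ ^$$ ^$$ $ ^$$ ^$$ $ ^$$ ^$$; joining the 17 pieces gives the next term.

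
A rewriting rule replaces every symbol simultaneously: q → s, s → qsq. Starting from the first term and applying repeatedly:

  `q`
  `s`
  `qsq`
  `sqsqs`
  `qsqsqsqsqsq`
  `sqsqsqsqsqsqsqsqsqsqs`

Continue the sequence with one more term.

Rewriting the 21 symbols of sqsqsqsqsqsqsqsqsqsqs one by one yields qsq s qsq s qsq s qsq s qsq s qsq s qsq s qsq s qsq s qsq s qsq; concatenated:

qsqsqsqsqsqsqsqsqsqsqsqsqsqsqsqsqsqsqsqsqsq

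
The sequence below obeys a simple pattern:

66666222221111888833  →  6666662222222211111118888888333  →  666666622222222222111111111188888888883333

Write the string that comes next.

66666666222222222222221111111111111888888888888833333

The n-th term is n+3 6's then 3n-1 2's then 3n-2 1's then 3n-2 8's then n 3's, where the shown terms are n = 2, 3, 4.
At n = 5 the blocks have lengths 8, 14, 13, 13, 5.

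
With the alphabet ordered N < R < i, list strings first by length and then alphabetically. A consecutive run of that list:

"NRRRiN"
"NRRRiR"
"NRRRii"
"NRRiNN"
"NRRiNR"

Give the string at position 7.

NRRiRN

Stepping forward 2 times from NRRiNR: NRRiNR → NRRiNi, then the target.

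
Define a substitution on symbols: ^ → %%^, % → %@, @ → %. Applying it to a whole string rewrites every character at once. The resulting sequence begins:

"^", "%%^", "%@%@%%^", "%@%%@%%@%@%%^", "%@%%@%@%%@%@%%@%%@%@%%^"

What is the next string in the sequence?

%@%%@%@%%@%%@%@%%@%%@%@%%@%@%%@%%@%@%%^

φ(%@%%@%@%%@%@%%@%%@%@%%^) expands symbol-by-symbol to %@ % %@ %@ % %@ % %@ %@ % %@ % %@ %@ % %@ %@ % %@ % %@ %@ %%^; joining the 23 pieces gives the next term.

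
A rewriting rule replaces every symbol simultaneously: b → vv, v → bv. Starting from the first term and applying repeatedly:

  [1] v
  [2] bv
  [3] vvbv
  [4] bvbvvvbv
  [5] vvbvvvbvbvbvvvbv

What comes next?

bvbvvvbvbvbvvvbvvvbvvvbvbvbvvvbv

Applying the rule to each of the 16 symbols of vvbvvvbvbvbvvvbv gives the pieces bv bv vv bv bv bv vv bv vv bv vv bv bv bv vv bv, which concatenate to the answer.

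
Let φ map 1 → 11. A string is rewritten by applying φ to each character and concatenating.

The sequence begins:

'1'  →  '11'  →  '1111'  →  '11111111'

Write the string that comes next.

1111111111111111

Expanding 11111111: 1→11, 1→11, 1→11, 1→11, 1→11, 1→11, 1→11, 1→11. Concatenated: 11 11 11 11 11 11 11 11.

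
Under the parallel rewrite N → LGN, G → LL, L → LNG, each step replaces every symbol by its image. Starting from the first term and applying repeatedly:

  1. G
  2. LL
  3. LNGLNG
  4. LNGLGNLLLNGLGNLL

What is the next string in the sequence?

φ(LNGLGNLLLNGLGNLL) expands symbol-by-symbol to LNG LGN LL LNG LL LGN LNG LNG LNG LGN LL LNG LL LGN LNG LNG; joining the 16 pieces gives the next term.

LNGLGNLLLNGLLLGNLNGLNGLNGLGNLLLNGLLLGNLNGLNG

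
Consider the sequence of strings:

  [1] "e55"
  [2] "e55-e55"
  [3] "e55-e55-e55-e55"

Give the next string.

Every step duplicates the string with '-' between the halves.
So the next term is two copies of e55-e55-e55-e55 with '-' between the halves.

e55-e55-e55-e55-e55-e55-e55-e55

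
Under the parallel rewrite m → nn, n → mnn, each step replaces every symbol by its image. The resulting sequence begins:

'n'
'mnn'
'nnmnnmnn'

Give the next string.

mnnmnnnnmnnmnnnnmnnmnn

Expanding nnmnnmnn: n→mnn, n→mnn, m→nn, n→mnn, n→mnn, m→nn, n→mnn, n→mnn. Concatenated: mnn mnn nn mnn mnn nn mnn mnn.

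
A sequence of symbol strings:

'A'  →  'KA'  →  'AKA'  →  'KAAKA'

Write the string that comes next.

This is a Fibonacci-style word recurrence s(k) = s(k−2)·s(k−1): e.g. A·KA = AKA.
Continuing: AKA · KAAKA gives term 5.

AKAKAAKA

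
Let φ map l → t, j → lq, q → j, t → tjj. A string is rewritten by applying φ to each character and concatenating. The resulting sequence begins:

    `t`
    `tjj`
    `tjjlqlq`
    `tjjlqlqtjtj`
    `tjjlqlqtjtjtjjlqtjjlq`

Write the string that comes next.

Rewriting the 21 symbols of tjjlqlqtjtjtjjlqtjjlq one by one yields tjj lq lq t j t j tjj lq tjj lq tjj lq lq t j tjj lq lq t j; concatenated:

tjjlqlqtjtjtjjlqtjjlqtjjlqlqtjtjjlqlqtj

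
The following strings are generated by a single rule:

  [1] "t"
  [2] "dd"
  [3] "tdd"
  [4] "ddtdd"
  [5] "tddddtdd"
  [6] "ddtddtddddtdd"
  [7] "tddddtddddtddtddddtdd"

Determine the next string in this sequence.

This is a Fibonacci-style word recurrence s(k) = s(k−2)·s(k−1): e.g. t·dd = tdd.
Continuing: ddtddtddddtdd · tddddtddddtddtddddtdd gives term 8.

ddtddtddddtddtddddtddddtddtddddtdd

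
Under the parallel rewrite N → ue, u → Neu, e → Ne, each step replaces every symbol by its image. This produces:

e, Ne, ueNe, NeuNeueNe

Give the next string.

ueNeNeuueNeNeuNeueNe

Expanding NeuNeueNe: N→ue, e→Ne, u→Neu, N→ue, e→Ne, u→Neu, e→Ne, N→ue, e→Ne. Concatenated: ue Ne Neu ue Ne Neu Ne ue Ne.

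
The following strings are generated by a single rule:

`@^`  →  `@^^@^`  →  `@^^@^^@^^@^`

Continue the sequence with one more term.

Each string is two copies of the previous one joined by '^'.
Doubling @^^@^^@^^@^ with '^' between the halves:

@^^@^^@^^@^^@^^@^^@^^@^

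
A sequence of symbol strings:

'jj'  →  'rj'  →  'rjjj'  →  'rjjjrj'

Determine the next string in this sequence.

rjjjrjrjjj

This is a Fibonacci-style word recurrence s(k) = s(k−1)·s(k−2): e.g. rj·jj = rjjj.
Continuing: rjjjrj · rjjj gives term 5.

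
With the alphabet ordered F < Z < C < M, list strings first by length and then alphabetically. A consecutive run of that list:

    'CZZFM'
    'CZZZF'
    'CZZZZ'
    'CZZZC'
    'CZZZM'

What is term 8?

Stepping forward 3 times from CZZZM: CZZZM → CZZCF → CZZCZ, then the target.

CZZCC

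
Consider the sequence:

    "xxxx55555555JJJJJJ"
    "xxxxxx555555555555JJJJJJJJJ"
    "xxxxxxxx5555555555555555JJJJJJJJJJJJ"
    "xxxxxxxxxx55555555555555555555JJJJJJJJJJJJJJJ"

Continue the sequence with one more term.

The n-th term is 2n x's then 4n 5's then 3n J's, where the shown terms are n = 2, 3, 4, 5.
Setting n = 6 gives 12, 24, 18 characters in each block.

xxxxxxxxxxxx555555555555555555555555JJJJJJJJJJJJJJJJJJ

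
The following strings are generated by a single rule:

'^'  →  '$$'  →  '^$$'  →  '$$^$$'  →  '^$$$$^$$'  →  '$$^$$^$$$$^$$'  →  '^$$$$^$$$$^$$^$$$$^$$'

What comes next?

This is a Fibonacci-style word recurrence s(k) = s(k−2)·s(k−1): e.g. ^·$$ = ^$$.
So term 8 is $$^$$^$$$$^$$·^$$$$^$$$$^$$^$$$$^$$.

$$^$$^$$$$^$$^$$$$^$$$$^$$^$$$$^$$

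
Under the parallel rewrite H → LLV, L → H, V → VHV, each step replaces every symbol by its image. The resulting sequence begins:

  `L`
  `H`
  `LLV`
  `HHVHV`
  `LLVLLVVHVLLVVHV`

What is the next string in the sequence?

φ(LLVLLVVHVLLVVHV) expands symbol-by-symbol to H H VHV H H VHV VHV LLV VHV H H VHV VHV LLV VHV; joining the 15 pieces gives the next term.

HHVHVHHVHVVHVLLVVHVHHVHVVHVLLVVHV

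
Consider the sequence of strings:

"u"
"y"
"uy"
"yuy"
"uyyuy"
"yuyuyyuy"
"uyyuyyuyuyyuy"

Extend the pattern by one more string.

yuyuyyuyuyyuyyuyuyyuy

This is a Fibonacci-style word recurrence s(k) = s(k−2)·s(k−1): e.g. u·y = uy.
The next term joins yuyuyyuy and uyyuyyuyuyyuy.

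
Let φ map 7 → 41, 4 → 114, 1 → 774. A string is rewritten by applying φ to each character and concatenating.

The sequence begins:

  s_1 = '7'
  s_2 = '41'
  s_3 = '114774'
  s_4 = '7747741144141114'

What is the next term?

Rewriting the 16 symbols of 7747741144141114 one by one yields 41 41 114 41 41 114 774 774 114 114 774 114 774 774 774 114; concatenated:

41411144141114774774114114774114774774774114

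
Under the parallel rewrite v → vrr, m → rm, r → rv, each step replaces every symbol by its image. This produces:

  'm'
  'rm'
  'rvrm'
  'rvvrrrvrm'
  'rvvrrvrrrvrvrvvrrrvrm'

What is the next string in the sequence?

Replace each of the 21 characters of rvvrrvrrrvrvrvvrrrvrm in place — rv vrr vrr rv rv vrr rv rv rv vrr rv vrr rv vrr vrr rv rv rv vrr rv rm — and concatenate.

rvvrrvrrrvrvvrrrvrvrvvrrrvvrrrvvrrvrrrvrvrvvrrrvrm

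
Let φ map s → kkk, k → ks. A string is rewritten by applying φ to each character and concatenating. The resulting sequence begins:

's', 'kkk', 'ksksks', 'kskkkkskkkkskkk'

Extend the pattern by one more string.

kskkkkskskskskkkkskskskskkkksksks

φ(kskkkkskkkkskkk) expands symbol-by-symbol to ks kkk ks ks ks ks kkk ks ks ks ks kkk ks ks ks; joining the 15 pieces gives the next term.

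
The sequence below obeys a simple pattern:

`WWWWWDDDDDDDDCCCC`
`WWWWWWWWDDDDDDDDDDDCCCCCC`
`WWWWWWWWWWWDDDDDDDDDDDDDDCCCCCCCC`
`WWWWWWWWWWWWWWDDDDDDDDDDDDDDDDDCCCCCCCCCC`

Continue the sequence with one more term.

The n-th term is 3n-1 W's then 3n+2 D's then 2n C's, where the shown terms are n = 2, 3, 4, 5.
For the next term, n = 6, so the run lengths are 17, 20, 12.

WWWWWWWWWWWWWWWWWDDDDDDDDDDDDDDDDDDDDCCCCCCCCCCCC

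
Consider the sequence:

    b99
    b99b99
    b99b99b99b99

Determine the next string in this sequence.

b99b99b99b99b99b99b99b99

Each string is two copies of the previous one concatenated.
One more doubling of b99b99b99b99 gives the answer.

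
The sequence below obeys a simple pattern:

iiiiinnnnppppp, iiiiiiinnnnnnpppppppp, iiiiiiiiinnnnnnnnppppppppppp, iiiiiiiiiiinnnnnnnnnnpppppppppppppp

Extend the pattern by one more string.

Term n consists of 2n+3 i's, followed by 2n+2 n's, followed by 3n+2 p's (n = 1, 2, …).
Setting n = 5 gives 13, 12, 17 characters in each block.

iiiiiiiiiiiiinnnnnnnnnnnnppppppppppppppppp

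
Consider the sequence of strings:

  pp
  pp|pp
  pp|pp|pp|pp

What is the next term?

s(k+1) = s(k)·|·s(k) — each term doubles the last with '|' between the halves.
Doubling pp|pp|pp|pp with '|' between the halves:

pp|pp|pp|pp|pp|pp|pp|pp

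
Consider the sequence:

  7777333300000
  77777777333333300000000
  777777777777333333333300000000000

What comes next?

7777777777777777333333333333300000000000000

The n-th term is 4n 7's then 3n+1 3's then 3n+2 0's (n = 1, 2, …).
For the next term, n = 4, so the run lengths are 16, 13, 14.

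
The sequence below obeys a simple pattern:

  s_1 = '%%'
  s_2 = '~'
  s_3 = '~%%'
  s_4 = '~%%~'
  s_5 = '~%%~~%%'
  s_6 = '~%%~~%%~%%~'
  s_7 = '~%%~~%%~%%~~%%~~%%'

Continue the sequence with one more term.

~%%~~%%~%%~~%%~~%%~%%~~%%~%%~

This is a Fibonacci-style word recurrence s(k) = s(k−1)·s(k−2): e.g. ~·%% = ~%%.
Continuing: ~%%~~%%~%%~~%%~~%% · ~%%~~%%~%%~ gives term 8.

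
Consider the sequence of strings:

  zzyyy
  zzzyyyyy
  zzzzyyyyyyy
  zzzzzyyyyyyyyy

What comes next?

zzzzzzyyyyyyyyyyy

Each string has the form z^{n+1} y^{2n+1} (n = 1, 2, …).
Setting n = 5 gives 6, 11 characters in each block.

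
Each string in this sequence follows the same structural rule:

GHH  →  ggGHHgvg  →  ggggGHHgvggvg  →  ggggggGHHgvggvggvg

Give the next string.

s(k+1) = gg·s(k)·gvg, so each term gains gg as a prefix and gvg as a suffix.
So the next term is gg·ggggggGHHgvggvggvg·gvg.

ggggggggGHHgvggvggvggvg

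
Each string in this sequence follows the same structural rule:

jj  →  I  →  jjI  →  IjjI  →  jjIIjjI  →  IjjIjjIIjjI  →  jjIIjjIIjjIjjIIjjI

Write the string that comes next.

Each term (from the third on) is the two preceding terms concatenated in order: term 3 = jj·I = jjI.
Continuing: IjjIjjIIjjI · jjIIjjIIjjIjjIIjjI gives term 8.

IjjIjjIIjjIjjIIjjIIjjIjjIIjjI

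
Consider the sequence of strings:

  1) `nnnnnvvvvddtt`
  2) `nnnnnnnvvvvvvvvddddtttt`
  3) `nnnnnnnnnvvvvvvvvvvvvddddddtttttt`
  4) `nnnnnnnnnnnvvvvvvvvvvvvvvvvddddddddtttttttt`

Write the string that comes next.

nnnnnnnnnnnnnvvvvvvvvvvvvvvvvvvvvddddddddddtttttttttt

Term n consists of 2n+3 n's, followed by 4n v's, followed by 2n d's, followed by 2n t's (n = 1, 2, …).
For the next term, n = 5, so the run lengths are 13, 20, 10, 10.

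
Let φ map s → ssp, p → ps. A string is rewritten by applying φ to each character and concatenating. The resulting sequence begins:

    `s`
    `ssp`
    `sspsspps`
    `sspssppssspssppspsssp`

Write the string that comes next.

Rewriting the 21 symbols of sspssppssspssppspsssp one by one yields ssp ssp ps ssp ssp ps ps ssp ssp ssp ps ssp ssp ps ps ssp ps ssp ssp ssp ps; concatenated:

sspssppssspssppspssspsspssppssspssppspsssppssspsspsspps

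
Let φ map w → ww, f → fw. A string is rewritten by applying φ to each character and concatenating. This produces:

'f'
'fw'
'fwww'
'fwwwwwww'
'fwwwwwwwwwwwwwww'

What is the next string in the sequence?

Replace each of the 16 characters of fwwwwwwwwwwwwwww in place — fw ww ww ww ww ww ww ww ww ww ww ww ww ww ww ww — and concatenate.

fwwwwwwwwwwwwwwwwwwwwwwwwwwwwwww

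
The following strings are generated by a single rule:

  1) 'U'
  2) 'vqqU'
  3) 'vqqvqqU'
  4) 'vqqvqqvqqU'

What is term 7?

vqqvqqvqqvqqvqqvqqU

Each term is the previous one with vqq prepended.
From vqqvqqvqqU, 3 further steps: vqqvqqvqqU → vqqvqqvqqvqqU → vqqvqqvqqvqqvqqU → (answer).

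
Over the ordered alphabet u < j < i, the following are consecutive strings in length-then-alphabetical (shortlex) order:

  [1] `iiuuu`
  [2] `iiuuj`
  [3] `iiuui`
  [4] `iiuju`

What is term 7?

iiuiu

Stepping forward 3 times from iiuju: iiuju → iiujj → iiuji, then the target.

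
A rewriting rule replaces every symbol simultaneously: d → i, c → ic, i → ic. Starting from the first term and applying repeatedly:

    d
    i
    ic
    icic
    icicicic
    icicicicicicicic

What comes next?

φ(icicicicicicicic) expands symbol-by-symbol to ic ic ic ic ic ic ic ic ic ic ic ic ic ic ic ic; joining the 16 pieces gives the next term.

icicicicicicicicicicicicicicicic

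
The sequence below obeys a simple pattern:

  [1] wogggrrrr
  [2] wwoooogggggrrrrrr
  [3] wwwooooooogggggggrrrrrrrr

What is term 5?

wwwwwooooooooooooogggggggggggrrrrrrrrrrrr

Each string has the form w^{n} o^{3n-2} g^{2n+1} r^{2n+2} (n = 1, 2, …).
Setting n = 5 gives 5, 13, 11, 12 characters in each block.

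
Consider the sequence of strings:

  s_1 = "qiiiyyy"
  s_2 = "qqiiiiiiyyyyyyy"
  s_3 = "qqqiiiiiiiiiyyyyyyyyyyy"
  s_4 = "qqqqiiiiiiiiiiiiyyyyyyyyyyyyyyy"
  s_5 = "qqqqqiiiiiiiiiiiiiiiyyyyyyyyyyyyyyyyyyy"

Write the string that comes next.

qqqqqqiiiiiiiiiiiiiiiiiiyyyyyyyyyyyyyyyyyyyyyyy

Reading off run lengths: q runs 1, 2, 3, 4, 5; i runs 3, 6, 9, 12, 15; y runs 3, 7, 11, 15, 19 — each is linear in n (n = 1, 2, …).
At n = 6 the blocks have lengths 6, 18, 23.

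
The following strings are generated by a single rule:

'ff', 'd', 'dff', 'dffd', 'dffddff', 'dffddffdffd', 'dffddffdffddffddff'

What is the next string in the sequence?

This is a Fibonacci-style word recurrence s(k) = s(k−1)·s(k−2): e.g. d·ff = dff.
So term 8 is dffddffdffddffddff·dffddffdffd.

dffddffdffddffddffdffddffdffd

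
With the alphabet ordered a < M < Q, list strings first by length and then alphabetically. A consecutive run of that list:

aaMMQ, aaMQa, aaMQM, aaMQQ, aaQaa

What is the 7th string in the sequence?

aaQaQ

Continuing the enumeration 2 steps past aaQaa: aaQaa → aaQaM → (answer).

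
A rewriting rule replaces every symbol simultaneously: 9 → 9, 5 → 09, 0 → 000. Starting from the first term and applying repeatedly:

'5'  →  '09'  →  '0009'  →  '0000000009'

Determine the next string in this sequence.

0000000000000000000000000009

Apply φ to 0000000009 symbol by symbol: 0→000, 0→000, 0→000, 0→000, 0→000, 0→000, 0→000, 0→000, 0→000, 9→9; joined: 000 000 000 000 000 000 000 000 000 9.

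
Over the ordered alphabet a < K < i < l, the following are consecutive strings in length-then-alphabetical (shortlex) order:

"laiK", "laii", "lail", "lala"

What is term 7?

Continuing the enumeration 3 steps past lala: lala → lalK → lali → (answer).

lall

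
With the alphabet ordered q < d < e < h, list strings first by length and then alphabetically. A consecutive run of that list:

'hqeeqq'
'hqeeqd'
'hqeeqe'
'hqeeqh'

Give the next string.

Find the rightmost character of hqeeqh below h, bump it to the next letter, and reset everything to its right to q.

hqeedq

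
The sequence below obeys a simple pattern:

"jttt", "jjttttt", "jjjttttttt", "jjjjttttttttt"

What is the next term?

jjjjjttttttttttt

Each string has the form j^{n} t^{2n+1} (n = 1, 2, …).
For the next term, n = 5, so the run lengths are 5, 11.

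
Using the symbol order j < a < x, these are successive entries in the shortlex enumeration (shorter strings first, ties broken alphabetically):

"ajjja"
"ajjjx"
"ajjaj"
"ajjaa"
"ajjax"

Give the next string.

The successor of ajjax increments the rightmost position that isn't already x and resets every position after it to j.

ajjxj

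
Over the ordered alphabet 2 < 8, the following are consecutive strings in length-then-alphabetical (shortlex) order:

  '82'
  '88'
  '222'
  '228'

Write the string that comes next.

282

Find the rightmost character of 228 below 8, bump it to the next letter, and reset everything to its right to 2.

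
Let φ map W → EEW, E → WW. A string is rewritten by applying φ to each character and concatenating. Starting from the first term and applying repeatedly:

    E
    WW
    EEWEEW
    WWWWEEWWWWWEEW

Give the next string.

EEWEEWEEWEEWWWWWEEWEEWEEWEEWEEWWWWWEEW

Applying the rule to each of the 14 symbols of WWWWEEWWWWWEEW gives the pieces EEW EEW EEW EEW WW WW EEW EEW EEW EEW EEW WW WW EEW, which concatenate to the answer.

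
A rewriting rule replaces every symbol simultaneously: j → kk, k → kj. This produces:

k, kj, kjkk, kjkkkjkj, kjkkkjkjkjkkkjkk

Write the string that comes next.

Replace each of the 16 characters of kjkkkjkjkjkkkjkk in place — kj kk kj kj kj kk kj kk kj kk kj kj kj kk kj kj — and concatenate.

kjkkkjkjkjkkkjkkkjkkkjkjkjkkkjkj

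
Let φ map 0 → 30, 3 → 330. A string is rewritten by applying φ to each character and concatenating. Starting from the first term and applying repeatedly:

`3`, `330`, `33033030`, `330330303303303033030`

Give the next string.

φ(330330303303303033030) expands symbol-by-symbol to 330 330 30 330 330 30 330 30 330 330 30 330 330 30 330 30 330 330 30 330 30; joining the 21 pieces gives the next term.

3303303033033030330303303303033033030330303303303033030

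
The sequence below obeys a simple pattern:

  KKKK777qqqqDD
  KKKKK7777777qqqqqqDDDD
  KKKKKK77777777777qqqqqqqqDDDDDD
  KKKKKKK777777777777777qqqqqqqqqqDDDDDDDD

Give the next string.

Term n consists of n+3 K's, followed by 4n-1 7's, followed by 2n+2 q's, followed by 2n D's (n = 1, 2, …).
Setting n = 5 gives 8, 19, 12, 10 characters in each block.

KKKKKKKK7777777777777777777qqqqqqqqqqqqDDDDDDDDDD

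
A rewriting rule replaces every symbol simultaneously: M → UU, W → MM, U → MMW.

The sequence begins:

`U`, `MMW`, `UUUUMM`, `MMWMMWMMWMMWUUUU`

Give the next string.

UUUUMMUUUUMMUUUUMMUUUUMMMMWMMWMMWMMW

Replace each of the 16 characters of MMWMMWMMWMMWUUUU in place — UU UU MM UU UU MM UU UU MM UU UU MM MMW MMW MMW MMW — and concatenate.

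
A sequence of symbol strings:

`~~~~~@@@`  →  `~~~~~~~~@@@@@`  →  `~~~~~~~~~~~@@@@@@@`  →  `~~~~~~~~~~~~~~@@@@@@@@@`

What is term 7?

Term n consists of 3n+2 ~'s, followed by 2n+1 @'s (n = 1, 2, …).
At n = 7 the blocks have lengths 23, 15.

~~~~~~~~~~~~~~~~~~~~~~~@@@@@@@@@@@@@@@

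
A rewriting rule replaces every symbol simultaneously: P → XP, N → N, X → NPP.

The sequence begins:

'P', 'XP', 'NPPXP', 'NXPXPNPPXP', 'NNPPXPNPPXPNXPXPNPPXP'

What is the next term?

Replace each of the 21 characters of NNPPXPNPPXPNXPXPNPPXP in place — N N XP XP NPP XP N XP XP NPP XP N NPP XP NPP XP N XP XP NPP XP — and concatenate.

NNXPXPNPPXPNXPXPNPPXPNNPPXPNPPXPNXPXPNPPXP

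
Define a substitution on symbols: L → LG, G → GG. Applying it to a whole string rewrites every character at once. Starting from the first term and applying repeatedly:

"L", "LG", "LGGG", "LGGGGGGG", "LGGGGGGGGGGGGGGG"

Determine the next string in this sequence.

Rewriting the 16 symbols of LGGGGGGGGGGGGGGG one by one yields LG GG GG GG GG GG GG GG GG GG GG GG GG GG GG GG; concatenated:

LGGGGGGGGGGGGGGGGGGGGGGGGGGGGGGG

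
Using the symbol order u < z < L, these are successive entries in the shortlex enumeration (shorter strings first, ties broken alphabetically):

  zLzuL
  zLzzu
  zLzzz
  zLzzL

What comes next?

The successor of zLzzL increments the rightmost position that isn't already L and resets every position after it to u.

zLzLu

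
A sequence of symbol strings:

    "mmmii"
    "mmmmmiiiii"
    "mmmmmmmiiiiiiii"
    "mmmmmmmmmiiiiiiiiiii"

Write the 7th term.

Each string has the form m^{2n+1} i^{3n-1} (n = 1, 2, …).
For term 7, n = 7, so the run lengths are 15, 20.

mmmmmmmmmmmmmmmiiiiiiiiiiiiiiiiiiii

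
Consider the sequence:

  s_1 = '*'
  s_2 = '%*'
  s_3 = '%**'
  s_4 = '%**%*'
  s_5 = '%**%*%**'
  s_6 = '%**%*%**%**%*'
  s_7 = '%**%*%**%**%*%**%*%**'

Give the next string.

%**%*%**%**%*%**%*%**%**%*%**%**%*

This is a Fibonacci-style word recurrence s(k) = s(k−1)·s(k−2): e.g. %*·* = %**.
So term 8 is %**%*%**%**%*%**%*%**·%**%*%**%**%*.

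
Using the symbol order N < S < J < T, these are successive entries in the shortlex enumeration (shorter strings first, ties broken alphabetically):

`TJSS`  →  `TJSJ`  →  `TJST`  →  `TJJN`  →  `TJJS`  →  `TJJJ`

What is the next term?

The successor of TJJJ increments the rightmost position that isn't already T and resets every position after it to N.

TJJT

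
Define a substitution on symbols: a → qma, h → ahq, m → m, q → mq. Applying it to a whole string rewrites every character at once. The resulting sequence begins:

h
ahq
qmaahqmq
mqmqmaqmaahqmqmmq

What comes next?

Replace each of the 17 characters of mqmqmaqmaahqmqmmq in place — m mq m mq m qma mq m qma qma ahq mq m mq m m mq — and concatenate.

mmqmmqmqmamqmqmaqmaahqmqmmqmmmq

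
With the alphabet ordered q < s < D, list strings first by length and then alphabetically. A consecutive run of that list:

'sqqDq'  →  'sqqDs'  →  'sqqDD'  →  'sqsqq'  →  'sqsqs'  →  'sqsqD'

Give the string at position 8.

Continuing the enumeration 2 steps past sqsqD: sqsqD → sqssq → (answer).

sqsss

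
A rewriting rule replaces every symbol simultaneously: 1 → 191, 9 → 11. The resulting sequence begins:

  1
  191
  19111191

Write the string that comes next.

Apply φ to 19111191 symbol by symbol: 1→191, 9→11, 1→191, 1→191, 1→191, 1→191, 9→11, 1→191; joined: 191 11 191 191 191 191 11 191.

1911119119119119111191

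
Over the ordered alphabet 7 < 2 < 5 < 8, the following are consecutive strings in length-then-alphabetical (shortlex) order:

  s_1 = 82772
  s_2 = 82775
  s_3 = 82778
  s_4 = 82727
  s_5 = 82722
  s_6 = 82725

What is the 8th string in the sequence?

82757

Continuing the enumeration 2 steps past 82725: 82725 → 82728 → (answer).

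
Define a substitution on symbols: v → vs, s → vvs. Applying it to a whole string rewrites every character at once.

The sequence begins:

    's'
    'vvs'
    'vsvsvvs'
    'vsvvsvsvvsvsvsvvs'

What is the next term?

Rewriting the 17 symbols of vsvvsvsvvsvsvsvvs one by one yields vs vvs vs vs vvs vs vvs vs vs vvs vs vvs vs vvs vs vs vvs; concatenated:

vsvvsvsvsvvsvsvvsvsvsvvsvsvvsvsvvsvsvsvvs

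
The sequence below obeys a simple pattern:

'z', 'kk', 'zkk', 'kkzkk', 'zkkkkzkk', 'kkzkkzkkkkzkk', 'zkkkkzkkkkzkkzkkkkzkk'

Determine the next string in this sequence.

From term 3 onward, concatenate the second-to-last term with the last: z·kk = zkk, kk·zkk = kkzkk, …
So term 8 is kkzkkzkkkkzkk·zkkkkzkkkkzkkzkkkkzkk.

kkzkkzkkkkzkkzkkkkzkkkkzkkzkkkkzkk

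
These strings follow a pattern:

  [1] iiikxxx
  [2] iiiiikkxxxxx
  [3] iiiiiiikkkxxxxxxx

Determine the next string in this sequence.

Reading off run lengths: i runs 3, 5, 7; k runs 1, 2, 3; x runs 3, 5, 7 — each is linear in n (n = 1, 2, …).
For the next term, n = 4, so the run lengths are 9, 4, 9.

iiiiiiiiikkkkxxxxxxxxx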